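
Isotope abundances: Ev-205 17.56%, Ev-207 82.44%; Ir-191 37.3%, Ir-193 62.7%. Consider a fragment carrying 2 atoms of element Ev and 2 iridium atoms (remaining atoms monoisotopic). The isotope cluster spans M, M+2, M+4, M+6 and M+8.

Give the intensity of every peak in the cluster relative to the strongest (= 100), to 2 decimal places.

0.99 : 12.67 : 56.08 : 100.00 : 61.89

Element Ev pattern (n=2): 0.03083536 : 0.28952928 : 0.67963536
Iridium pattern (n=2): 0.139129 : 0.467742 : 0.393129
Convolve the two distributions (both contribute in 2-u steps):
  M: 0.03083536×0.139129 = 0.004290
  M+2: 0.03083536×0.467742 + 0.28952928×0.139129 = 0.054705
  M+4: 0.03083536×0.393129 + 0.28952928×0.467742 + 0.67963536×0.139129 = 0.242104
  M+6: 0.28952928×0.393129 + 0.67963536×0.467742 = 0.431716
  M+8: 0.67963536×0.393129 = 0.267184
Scale to base peak (0.431716) = 100: 0.99 : 12.67 : 56.08 : 100.00 : 61.89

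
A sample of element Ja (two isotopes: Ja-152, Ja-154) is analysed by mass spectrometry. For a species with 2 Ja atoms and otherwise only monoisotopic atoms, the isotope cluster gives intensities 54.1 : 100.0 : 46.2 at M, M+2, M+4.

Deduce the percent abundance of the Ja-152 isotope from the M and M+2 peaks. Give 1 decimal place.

52.0%

If p is the fraction of Ja that is Ja-152, then I(M+2)/I(M) = [C(2,1)·p^1·(1−p)] / p^2 = 2·(1−p)/p = 100.0/54.1 = 1.8484
(1−p)/p = 1.8484/2 = 0.9242  ⇒  p = 1/(1 + 0.9242) = 0.5197
Ja-152: 52.0%, Ja-154: 48.0%.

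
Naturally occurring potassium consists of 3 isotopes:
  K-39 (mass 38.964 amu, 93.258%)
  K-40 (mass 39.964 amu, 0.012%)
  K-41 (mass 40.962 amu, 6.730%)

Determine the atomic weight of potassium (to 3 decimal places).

Average mass = Σ (abundance × isotope mass) = 0.93258 × 38.964 + 0.00012 × 39.964 + 0.06730 × 40.962
= 36.3370 + 0.0048 + 2.7567 = 39.0985 amu

39.099 amu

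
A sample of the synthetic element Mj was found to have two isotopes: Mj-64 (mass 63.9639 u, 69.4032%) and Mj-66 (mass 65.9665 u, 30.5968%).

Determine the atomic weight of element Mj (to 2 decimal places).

64.58 u

Weight each isotope mass by its fractional abundance: 0.694032 × 63.9639 + 0.305968 × 65.9665
= 44.39299 + 20.18364 = 64.57663 u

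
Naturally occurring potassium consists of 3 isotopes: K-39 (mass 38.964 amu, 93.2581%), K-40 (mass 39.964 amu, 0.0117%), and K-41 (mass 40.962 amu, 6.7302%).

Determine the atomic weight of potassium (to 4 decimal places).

Ar = Σ fᵢ·mᵢ = 0.932581 × 38.964 + 0.000117 × 39.964 + 0.067302 × 40.962
= 36.33709 + 0.00468 + 2.75682 = 39.09859 amu

39.0986 amu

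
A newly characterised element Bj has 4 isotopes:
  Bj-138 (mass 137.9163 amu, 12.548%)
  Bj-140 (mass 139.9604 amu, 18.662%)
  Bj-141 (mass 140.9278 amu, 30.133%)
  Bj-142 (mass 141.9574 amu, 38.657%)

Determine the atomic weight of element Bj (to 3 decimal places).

140.767 amu

Weight each isotope mass by its fractional abundance: 0.12548 × 137.9163 + 0.18662 × 139.9604 + 0.30133 × 140.9278 + 0.38657 × 141.9574
= 17.30574 + 26.11941 + 42.46577 + 54.87647 = 140.76739 amu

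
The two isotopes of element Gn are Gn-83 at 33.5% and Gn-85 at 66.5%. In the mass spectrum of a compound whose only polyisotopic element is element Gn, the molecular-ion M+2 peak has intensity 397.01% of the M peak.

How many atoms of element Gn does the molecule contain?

2

With n Gn atoms, P(M+2)/P(M) = C(n,1)·p^(n−1)q / p^n = n·q/p = n · 0.665/0.335.
n = 3.9701 × 0.335/0.665 = 2.00 ≈ 2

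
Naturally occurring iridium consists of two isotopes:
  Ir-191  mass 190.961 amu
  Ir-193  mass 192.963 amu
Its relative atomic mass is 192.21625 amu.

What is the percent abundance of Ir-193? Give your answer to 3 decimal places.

62.700%

With x = fraction of Ir-191 (so Ir-193 is 1 − x):
190.961·x + 192.963·(1 − x) = 192.21625
(190.961 − 192.963)·x = 192.21625 − 192.963
x = -0.74675 / -2.002 = 0.37300 → 37.300% Ir-191, 62.700% Ir-193.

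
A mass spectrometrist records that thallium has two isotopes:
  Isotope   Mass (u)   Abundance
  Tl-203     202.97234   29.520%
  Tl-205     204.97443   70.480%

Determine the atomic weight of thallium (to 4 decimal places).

204.3834 u

Weight each isotope mass by its fractional abundance: 0.29520 × 202.97234 + 0.70480 × 204.97443
= 59.917435 + 144.465978 = 204.383413 u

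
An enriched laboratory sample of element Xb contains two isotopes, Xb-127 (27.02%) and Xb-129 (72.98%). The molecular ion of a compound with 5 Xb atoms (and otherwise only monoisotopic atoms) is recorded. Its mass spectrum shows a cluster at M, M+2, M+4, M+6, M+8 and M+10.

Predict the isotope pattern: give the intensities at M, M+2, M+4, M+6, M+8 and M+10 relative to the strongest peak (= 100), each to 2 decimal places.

Expanding (0.2702 + 0.7298)^5:
P(M) = 0.2702^5 = 0.001440
P(M+2) = 5 × 0.2702^4 × 0.7298^1 = 0.019450
P(M+4) = 10 × 0.2702^3 × 0.7298^2 = 0.105066
P(M+6) = 10 × 0.2702^2 × 0.7298^3 = 0.283780
P(M+8) = 5 × 0.2702^1 × 0.7298^4 = 0.383240
P(M+10) = 0.7298^5 = 0.207023
The M+8 peak is largest (0.383240); scaling to 100 gives 0.38 : 5.08 : 27.42 : 74.05 : 100.00 : 54.02.

0.38 : 5.08 : 27.42 : 74.05 : 100.00 : 54.02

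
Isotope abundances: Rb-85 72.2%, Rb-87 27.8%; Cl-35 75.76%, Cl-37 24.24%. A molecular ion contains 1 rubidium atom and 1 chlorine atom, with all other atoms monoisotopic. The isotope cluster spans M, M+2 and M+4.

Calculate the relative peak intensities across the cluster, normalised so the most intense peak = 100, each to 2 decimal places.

Rubidium pattern (n=1): 0.7220 : 0.2780
Chlorine pattern (n=1): 0.7576 : 0.2424
Convolve the two distributions (both contribute in 2-u steps):
  M: 0.7220×0.7576 = 0.546987
  M+2: 0.7220×0.2424 + 0.2780×0.7576 = 0.385626
  M+4: 0.2780×0.2424 = 0.067387
Scale to base peak (0.546987) = 100: 100.00 : 70.50 : 12.32

100.00 : 70.50 : 12.32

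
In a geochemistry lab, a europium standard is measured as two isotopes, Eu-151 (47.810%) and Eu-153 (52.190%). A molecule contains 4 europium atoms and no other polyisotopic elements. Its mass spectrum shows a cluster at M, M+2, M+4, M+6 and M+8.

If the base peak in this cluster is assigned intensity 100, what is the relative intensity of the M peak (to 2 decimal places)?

13.99

Term probabilities: M 0.0522, M+2 0.2281, M+4 0.3736, M+6 0.2719, M+8 0.0742. Base peak = M+4.
P(M+4) = C(4,2) × 0.47810^2 × 0.52190^2 = 6 × 0.22857961 × 0.27237961 = 0.373563 (base)
P(M) = C(4,0) × 0.47810^4 × 0.52190^0 = 1 × 0.05224864 × 1.0000 = 0.052249
Relative intensity = 0.052249 / 0.373563 × 100 = 13.99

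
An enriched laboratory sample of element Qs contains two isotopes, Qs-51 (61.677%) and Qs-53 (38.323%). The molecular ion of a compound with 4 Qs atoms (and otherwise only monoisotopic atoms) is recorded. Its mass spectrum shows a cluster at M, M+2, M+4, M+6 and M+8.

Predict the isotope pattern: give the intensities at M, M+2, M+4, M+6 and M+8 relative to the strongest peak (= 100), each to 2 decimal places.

Expanding (0.61677 + 0.38323)^4:
P(M) = 0.61677^4 = 0.144708
P(M+2) = 4 × 0.61677^3 × 0.38323^1 = 0.359658
P(M+4) = 6 × 0.61677^2 × 0.38323^2 = 0.335210
P(M+6) = 4 × 0.61677^1 × 0.38323^3 = 0.138855
P(M+8) = 0.38323^4 = 0.021569
The M+2 peak is largest (0.359658); scaling to 100 gives 40.23 : 100.00 : 93.20 : 38.61 : 6.00.

40.23 : 100.00 : 93.20 : 38.61 : 6.00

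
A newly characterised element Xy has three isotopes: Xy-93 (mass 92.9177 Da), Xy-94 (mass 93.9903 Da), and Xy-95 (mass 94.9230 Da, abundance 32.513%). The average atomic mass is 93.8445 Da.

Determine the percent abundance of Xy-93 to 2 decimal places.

41.87%

Let x and y be the fractions of Xy-93 and Xy-94. Then x + y = 1 − 0.32513 = 0.67487 and 92.9177x + 93.9903y = 93.8445 − 0.32513×94.9230 = 62.98218501.
Substituting: 92.9177x + 93.9903(0.67487 − x) = 62.98218501
(92.9177 − 93.9903)x = -0.449048751  ⇒  x = 0.41865, y = 0.25622
Xy-93: 41.87%, Xy-94: 25.62%.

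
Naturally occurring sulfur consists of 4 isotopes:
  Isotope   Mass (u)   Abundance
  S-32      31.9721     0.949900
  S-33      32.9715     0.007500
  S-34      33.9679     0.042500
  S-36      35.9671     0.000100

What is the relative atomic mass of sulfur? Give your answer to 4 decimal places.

32.0648 u

Ar = Σ fᵢ·mᵢ = 0.949900 × 31.9721 + 0.007500 × 32.9715 + 0.042500 × 33.9679 + 0.000100 × 35.9671
= 30.37030 + 0.24729 + 1.44364 + 0.00360 = 32.06483 u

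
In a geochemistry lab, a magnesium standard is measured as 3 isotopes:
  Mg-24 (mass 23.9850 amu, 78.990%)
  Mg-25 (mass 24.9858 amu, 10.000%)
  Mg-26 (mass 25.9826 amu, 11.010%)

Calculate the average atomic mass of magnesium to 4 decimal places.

Average mass = Σ (abundance × isotope mass) = 0.78990 × 23.9850 + 0.10000 × 24.9858 + 0.11010 × 25.9826
= 18.94575 + 2.49858 + 2.86068 = 24.30501 amu

24.3050 amu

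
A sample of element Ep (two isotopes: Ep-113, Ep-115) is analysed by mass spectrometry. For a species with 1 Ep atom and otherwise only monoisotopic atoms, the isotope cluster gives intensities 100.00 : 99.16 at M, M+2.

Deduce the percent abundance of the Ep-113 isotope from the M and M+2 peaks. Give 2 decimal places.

Write p for the Ep-113 fraction. I(M+2)/I(M) = [C(1,1)·p^0·(1−p)] / p^1 = 1·(1−p)/p = 99.16/100.00 = 0.9916
(1−p)/p = 0.9916/1 = 0.9916  ⇒  p = 1/(1 + 0.9916) = 0.5021
Ep-113: 50.21%, Ep-115: 49.79%.

50.21%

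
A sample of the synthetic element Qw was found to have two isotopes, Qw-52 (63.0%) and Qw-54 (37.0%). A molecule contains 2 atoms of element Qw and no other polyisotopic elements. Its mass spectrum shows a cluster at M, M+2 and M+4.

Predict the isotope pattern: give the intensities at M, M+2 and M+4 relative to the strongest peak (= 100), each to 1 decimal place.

85.1 : 100.0 : 29.4

Each Qw atom is independently Qw-52 (p = 0.630) or Qw-54 (q = 0.370); the cluster is the binomial expansion (p + q)^2.
P(M) = 0.630^2 = 0.396900
P(M+2) = 2 × 0.630^1 × 0.370^1 = 0.466200
P(M+4) = 0.370^2 = 0.136900
The M+2 peak is largest (0.466200); scaling to 100 gives 85.1 : 100.0 : 29.4.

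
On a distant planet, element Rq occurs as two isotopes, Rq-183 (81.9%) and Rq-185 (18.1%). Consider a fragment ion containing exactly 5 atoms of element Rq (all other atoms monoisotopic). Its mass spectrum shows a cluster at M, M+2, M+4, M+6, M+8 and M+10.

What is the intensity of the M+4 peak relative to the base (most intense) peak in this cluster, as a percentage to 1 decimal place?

Term probabilities: M 0.3685, M+2 0.4072, M+4 0.1800, M+6 0.0398, M+8 0.0044, M+10 0.0002. Base peak = M+2.
P(M+2) = C(5,1) × 0.819^4 × 0.181^1 = 5 × 0.44992032 × 0.1810 = 0.407178 (base)
P(M+4) = C(5,2) × 0.819^3 × 0.181^2 = 10 × 0.54935326 × 0.032761 = 0.179974
Relative intensity = 0.179974 / 0.407178 × 100 = 44.2

44.2%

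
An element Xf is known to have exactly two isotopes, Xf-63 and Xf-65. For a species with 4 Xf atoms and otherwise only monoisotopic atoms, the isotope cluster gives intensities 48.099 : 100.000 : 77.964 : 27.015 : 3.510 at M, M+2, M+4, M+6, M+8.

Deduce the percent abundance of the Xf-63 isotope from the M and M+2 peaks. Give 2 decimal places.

If p is the fraction of Xf that is Xf-63, then I(M+2)/I(M) = [C(4,1)·p^3·(1−p)] / p^4 = 4·(1−p)/p = 100.000/48.099 = 2.0790
(1−p)/p = 2.0790/4 = 0.5198  ⇒  p = 1/(1 + 0.5198) = 0.6580
Xf-63: 65.80%, Xf-65: 34.20%.

65.80%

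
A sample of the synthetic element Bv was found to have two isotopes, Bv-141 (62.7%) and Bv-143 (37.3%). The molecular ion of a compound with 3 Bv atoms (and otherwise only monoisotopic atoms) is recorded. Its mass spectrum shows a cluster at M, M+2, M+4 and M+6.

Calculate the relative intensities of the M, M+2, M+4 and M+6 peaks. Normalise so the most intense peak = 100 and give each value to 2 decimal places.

Each Bv atom is independently Bv-141 (p = 0.627) or Bv-143 (q = 0.373); the cluster is the binomial expansion (p + q)^3.
P(M) = 0.627^3 = 0.246492
P(M+2) = 3 × 0.627^2 × 0.373^1 = 0.439911
P(M+4) = 3 × 0.627^1 × 0.373^2 = 0.261702
P(M+6) = 0.373^3 = 0.051895
The M+2 peak is largest (0.439911); scaling to 100 gives 56.03 : 100.00 : 59.49 : 11.80.

56.03 : 100.00 : 59.49 : 11.80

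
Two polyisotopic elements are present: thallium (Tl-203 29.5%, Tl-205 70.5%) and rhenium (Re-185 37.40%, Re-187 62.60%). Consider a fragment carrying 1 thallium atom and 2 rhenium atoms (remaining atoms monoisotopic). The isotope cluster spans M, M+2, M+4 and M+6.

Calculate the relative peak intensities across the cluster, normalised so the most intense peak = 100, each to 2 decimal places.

9.26 : 53.12 : 100.00 : 61.98

Thallium pattern (n=1): 0.2950 : 0.7050
Rhenium pattern (n=2): 0.139876 : 0.468248 : 0.391876
Convolve the two distributions (both contribute in 2-u steps):
  M: 0.2950×0.139876 = 0.041263
  M+2: 0.2950×0.468248 + 0.7050×0.139876 = 0.236746
  M+4: 0.2950×0.391876 + 0.7050×0.468248 = 0.445718
  M+6: 0.7050×0.391876 = 0.276273
Scale to base peak (0.445718) = 100: 9.26 : 53.12 : 100.00 : 61.98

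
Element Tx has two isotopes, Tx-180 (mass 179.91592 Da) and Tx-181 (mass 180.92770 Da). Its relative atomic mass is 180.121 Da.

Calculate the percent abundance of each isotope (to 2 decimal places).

Let x be the fractional abundance of Tx-180; then Tx-181 has abundance 1 − x.
179.91592·x + 180.92770·(1 − x) = 180.121
(179.91592 − 180.92770)·x = 180.121 − 180.92770
x = -0.80670 / -1.01178 = 0.79731 → 79.73% Tx-180, 20.27% Tx-181.

Tx-180: 79.73%, Tx-181: 20.27%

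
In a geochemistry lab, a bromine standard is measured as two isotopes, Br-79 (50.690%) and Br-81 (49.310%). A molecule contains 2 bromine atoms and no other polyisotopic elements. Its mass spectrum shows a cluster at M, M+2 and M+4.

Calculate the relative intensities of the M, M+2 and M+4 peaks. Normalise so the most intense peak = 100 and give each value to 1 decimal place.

The 2 Br atoms are independent, so intensities follow the terms of (0.50690 + 0.49310)^2.
P(M) = 0.50690^2 = 0.256948
P(M+2) = 2 × 0.50690^1 × 0.49310^1 = 0.499905
P(M+4) = 0.49310^2 = 0.243148
The M+2 peak is largest (0.499905); scaling to 100 gives 51.4 : 100.0 : 48.6.

51.4 : 100.0 : 48.6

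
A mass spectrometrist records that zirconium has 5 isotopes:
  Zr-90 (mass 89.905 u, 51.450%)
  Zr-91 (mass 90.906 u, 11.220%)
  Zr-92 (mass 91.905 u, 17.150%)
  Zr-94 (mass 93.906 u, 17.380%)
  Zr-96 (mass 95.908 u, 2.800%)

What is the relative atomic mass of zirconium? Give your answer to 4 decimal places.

91.2238 u

The abundance-weighted mean is 0.51450 × 89.905 + 0.11220 × 90.906 + 0.17150 × 91.905 + 0.17380 × 93.906 + 0.02800 × 95.908
= 46.25612 + 10.19965 + 15.76171 + 16.32086 + 2.68542 = 91.22376 u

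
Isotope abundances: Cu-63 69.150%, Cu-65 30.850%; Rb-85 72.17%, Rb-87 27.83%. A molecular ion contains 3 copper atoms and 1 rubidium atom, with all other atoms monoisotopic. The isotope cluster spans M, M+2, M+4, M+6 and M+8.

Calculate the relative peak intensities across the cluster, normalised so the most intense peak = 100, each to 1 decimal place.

58.0 : 100.0 : 64.6 : 18.5 : 2.0

Copper pattern (n=3): 0.33065611 : 0.44254842 : 0.19743483 : 0.02936064
Rubidium pattern (n=1): 0.7217 : 0.2783
Convolve the two distributions (both contribute in 2-u steps):
  M: 0.33065611×0.7217 = 0.238635
  M+2: 0.33065611×0.2783 + 0.44254842×0.7217 = 0.411409
  M+4: 0.44254842×0.2783 + 0.19743483×0.7217 = 0.265650
  M+6: 0.19743483×0.2783 + 0.02936064×0.7217 = 0.076136
  M+8: 0.02936064×0.2783 = 0.008171
Scale to base peak (0.411409) = 100: 58.0 : 100.0 : 64.6 : 18.5 : 2.0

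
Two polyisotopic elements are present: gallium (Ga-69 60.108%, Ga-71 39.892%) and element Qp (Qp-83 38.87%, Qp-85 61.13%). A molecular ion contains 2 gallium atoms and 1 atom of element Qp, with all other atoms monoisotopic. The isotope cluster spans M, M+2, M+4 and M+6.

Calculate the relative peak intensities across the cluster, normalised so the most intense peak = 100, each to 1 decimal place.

Gallium pattern (n=2): 0.36129717 : 0.47956567 : 0.15913717
Element Qp pattern (n=1): 0.3887 : 0.6113
Convolve the two distributions (both contribute in 2-u steps):
  M: 0.36129717×0.3887 = 0.140436
  M+2: 0.36129717×0.6113 + 0.47956567×0.3887 = 0.407268
  M+4: 0.47956567×0.6113 + 0.15913717×0.3887 = 0.355015
  M+6: 0.15913717×0.6113 = 0.097281
Scale to base peak (0.407268) = 100: 34.5 : 100.0 : 87.2 : 23.9

34.5 : 100.0 : 87.2 : 23.9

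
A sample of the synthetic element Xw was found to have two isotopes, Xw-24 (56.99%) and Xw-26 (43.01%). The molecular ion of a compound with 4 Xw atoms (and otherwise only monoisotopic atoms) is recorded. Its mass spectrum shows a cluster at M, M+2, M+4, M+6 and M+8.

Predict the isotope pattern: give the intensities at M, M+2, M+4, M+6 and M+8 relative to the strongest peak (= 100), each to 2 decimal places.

Each Xw atom is independently Xw-24 (p = 0.5699) or Xw-26 (q = 0.4301); the cluster is the binomial expansion (p + q)^4.
P(M) = 0.5699^4 = 0.105486
P(M+2) = 4 × 0.5699^3 × 0.4301^1 = 0.318438
P(M+4) = 6 × 0.5699^2 × 0.4301^2 = 0.360485
P(M+6) = 4 × 0.5699^1 × 0.4301^3 = 0.181371
P(M+8) = 0.4301^4 = 0.034220
The M+4 peak is largest (0.360485); scaling to 100 gives 29.26 : 88.34 : 100.00 : 50.31 : 9.49.

29.26 : 88.34 : 100.00 : 50.31 : 9.49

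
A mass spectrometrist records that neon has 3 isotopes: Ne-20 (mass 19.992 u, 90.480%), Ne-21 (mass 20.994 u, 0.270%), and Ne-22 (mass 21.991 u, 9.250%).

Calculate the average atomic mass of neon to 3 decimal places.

20.180 u

Weight each isotope mass by its fractional abundance: 0.90480 × 19.992 + 0.00270 × 20.994 + 0.09250 × 21.991
= 18.0888 + 0.0567 + 2.0342 = 20.1797 u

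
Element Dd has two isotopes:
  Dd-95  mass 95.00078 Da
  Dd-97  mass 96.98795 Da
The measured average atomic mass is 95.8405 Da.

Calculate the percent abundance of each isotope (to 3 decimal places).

With x = fraction of Dd-95 (so Dd-97 is 1 − x):
95.00078·x + 96.98795·(1 − x) = 95.8405
(95.00078 − 96.98795)·x = 95.8405 − 96.98795
x = -1.14745 / -1.98717 = 0.57743 → 57.743% Dd-95, 42.257% Dd-97.

Dd-95: 57.743%, Dd-97: 42.257%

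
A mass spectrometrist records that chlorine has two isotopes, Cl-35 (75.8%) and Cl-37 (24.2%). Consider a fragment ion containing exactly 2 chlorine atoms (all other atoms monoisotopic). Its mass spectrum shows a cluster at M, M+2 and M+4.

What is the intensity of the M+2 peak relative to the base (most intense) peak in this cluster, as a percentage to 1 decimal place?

63.9%

Term probabilities: M 0.5746, M+2 0.3669, M+4 0.0586. Base peak = M.
P(M) = C(2,0) × 0.758^2 × 0.242^0 = 1 × 0.574564 × 1.0000 = 0.574564 (base)
P(M+2) = C(2,1) × 0.758^1 × 0.242^1 = 2 × 0.7580 × 0.2420 = 0.366872
Relative intensity = 0.366872 / 0.574564 × 100 = 63.9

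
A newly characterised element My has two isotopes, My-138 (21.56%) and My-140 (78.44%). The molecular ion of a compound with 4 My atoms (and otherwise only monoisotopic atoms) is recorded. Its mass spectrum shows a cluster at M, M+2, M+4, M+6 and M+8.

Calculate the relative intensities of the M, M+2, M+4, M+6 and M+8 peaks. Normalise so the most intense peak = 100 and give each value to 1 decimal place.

The 4 My atoms are independent, so intensities follow the terms of (0.2156 + 0.7844)^4.
P(M) = 0.2156^4 = 0.002161
P(M+2) = 4 × 0.2156^3 × 0.7844^1 = 0.031444
P(M+4) = 6 × 0.2156^2 × 0.7844^2 = 0.171603
P(M+6) = 4 × 0.2156^1 × 0.7844^3 = 0.416219
P(M+8) = 0.7844^4 = 0.378574
The M+6 peak is largest (0.416219); scaling to 100 gives 0.5 : 7.6 : 41.2 : 100.0 : 91.0.

0.5 : 7.6 : 41.2 : 100.0 : 91.0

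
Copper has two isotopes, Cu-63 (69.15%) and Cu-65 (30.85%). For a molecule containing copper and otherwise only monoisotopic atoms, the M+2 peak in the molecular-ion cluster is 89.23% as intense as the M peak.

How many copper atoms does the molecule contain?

With n Cu atoms, P(M+2)/P(M) = C(n,1)·p^(n−1)q / p^n = n·q/p = n · 0.3085/0.6915.
n = 0.8923 × 0.6915/0.3085 = 2.00 ≈ 2

2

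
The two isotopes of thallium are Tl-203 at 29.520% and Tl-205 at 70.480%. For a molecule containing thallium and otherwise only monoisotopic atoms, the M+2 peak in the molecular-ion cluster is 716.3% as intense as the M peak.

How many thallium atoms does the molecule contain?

3

For n independent Tl atoms, I(M+2)/I(M) = n · (abundance Tl-205) / (abundance Tl-203) = n · 0.70480/0.29520.
n = 7.163 × 0.29520/0.70480 = 3.00 ≈ 3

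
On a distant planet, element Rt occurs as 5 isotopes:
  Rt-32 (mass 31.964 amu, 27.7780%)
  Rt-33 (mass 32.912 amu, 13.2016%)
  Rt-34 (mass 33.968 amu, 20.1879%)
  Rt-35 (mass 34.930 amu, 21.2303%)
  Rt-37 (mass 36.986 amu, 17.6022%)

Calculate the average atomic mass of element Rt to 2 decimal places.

34.01 amu

The abundance-weighted mean is 0.277780 × 31.964 + 0.132016 × 32.912 + 0.201879 × 33.968 + 0.212303 × 34.930 + 0.176022 × 36.986
= 8.8790 + 4.3449 + 6.8574 + 7.4157 + 6.5103 = 34.0073 amu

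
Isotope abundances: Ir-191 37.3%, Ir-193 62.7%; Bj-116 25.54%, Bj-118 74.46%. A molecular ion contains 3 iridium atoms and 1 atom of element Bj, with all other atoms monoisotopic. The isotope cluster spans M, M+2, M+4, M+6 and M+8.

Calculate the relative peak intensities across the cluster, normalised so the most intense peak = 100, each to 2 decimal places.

Iridium pattern (n=3): 0.05189512 : 0.26170165 : 0.43991135 : 0.24649188
Element Bj pattern (n=1): 0.2554 : 0.7446
Convolve the two distributions (both contribute in 2-u steps):
  M: 0.05189512×0.2554 = 0.013254
  M+2: 0.05189512×0.7446 + 0.26170165×0.2554 = 0.105480
  M+4: 0.26170165×0.7446 + 0.43991135×0.2554 = 0.307216
  M+6: 0.43991135×0.7446 + 0.24649188×0.2554 = 0.390512
  M+8: 0.24649188×0.7446 = 0.183538
Scale to base peak (0.390512) = 100: 3.39 : 27.01 : 78.67 : 100.00 : 47.00

3.39 : 27.01 : 78.67 : 100.00 : 47.00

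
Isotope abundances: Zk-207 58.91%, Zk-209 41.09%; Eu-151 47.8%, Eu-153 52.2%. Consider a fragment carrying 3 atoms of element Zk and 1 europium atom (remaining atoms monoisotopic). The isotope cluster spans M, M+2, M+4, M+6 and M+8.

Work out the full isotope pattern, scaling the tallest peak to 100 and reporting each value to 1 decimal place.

Element Zk pattern (n=3): 0.20444056 : 0.42779474 : 0.29838883 : 0.06937587
Europium pattern (n=1): 0.4780 : 0.5220
Convolve the two distributions (both contribute in 2-u steps):
  M: 0.20444056×0.4780 = 0.097723
  M+2: 0.20444056×0.5220 + 0.42779474×0.4780 = 0.311204
  M+4: 0.42779474×0.5220 + 0.29838883×0.4780 = 0.365939
  M+6: 0.29838883×0.5220 + 0.06937587×0.4780 = 0.188921
  M+8: 0.06937587×0.5220 = 0.036214
Scale to base peak (0.365939) = 100: 26.7 : 85.0 : 100.0 : 51.6 : 9.9

26.7 : 85.0 : 100.0 : 51.6 : 9.9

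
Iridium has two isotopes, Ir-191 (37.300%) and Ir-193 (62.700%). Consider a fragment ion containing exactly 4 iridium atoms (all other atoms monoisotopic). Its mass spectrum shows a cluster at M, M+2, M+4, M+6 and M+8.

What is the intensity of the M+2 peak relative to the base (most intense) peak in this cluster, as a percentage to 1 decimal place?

35.4%

Term probabilities: M 0.0194, M+2 0.1302, M+4 0.3282, M+6 0.3678, M+8 0.1546. Base peak = M+6.
P(M+6) = C(4,3) × 0.37300^1 × 0.62700^3 = 4 × 0.3730 × 0.24649188 = 0.367766 (base)
P(M+2) = C(4,1) × 0.37300^3 × 0.62700^1 = 4 × 0.05189512 × 0.6270 = 0.130153
Relative intensity = 0.130153 / 0.367766 × 100 = 35.4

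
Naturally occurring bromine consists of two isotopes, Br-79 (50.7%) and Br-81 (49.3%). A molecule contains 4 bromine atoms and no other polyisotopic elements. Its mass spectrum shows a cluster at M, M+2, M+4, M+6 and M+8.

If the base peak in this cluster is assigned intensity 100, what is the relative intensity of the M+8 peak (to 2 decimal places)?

Term probabilities: M 0.0661, M+2 0.2570, M+4 0.3749, M+6 0.2430, M+8 0.0591. Base peak = M+4.
P(M+4) = C(4,2) × 0.507^2 × 0.493^2 = 6 × 0.257049 × 0.243049 = 0.374853 (base)
P(M+8) = C(4,4) × 0.507^0 × 0.493^4 = 1 × 1.0000 × 0.05907282 = 0.059073
Relative intensity = 0.059073 / 0.374853 × 100 = 15.76

15.76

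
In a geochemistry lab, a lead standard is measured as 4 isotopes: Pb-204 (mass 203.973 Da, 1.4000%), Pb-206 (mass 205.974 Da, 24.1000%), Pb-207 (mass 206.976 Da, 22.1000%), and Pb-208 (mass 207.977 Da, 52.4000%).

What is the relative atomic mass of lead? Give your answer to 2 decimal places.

Weight each isotope mass by its fractional abundance: 0.014000 × 203.973 + 0.241000 × 205.974 + 0.221000 × 206.976 + 0.524000 × 207.977
= 2.8556 + 49.6397 + 45.7417 + 108.9799 = 207.2169 Da

207.22 Da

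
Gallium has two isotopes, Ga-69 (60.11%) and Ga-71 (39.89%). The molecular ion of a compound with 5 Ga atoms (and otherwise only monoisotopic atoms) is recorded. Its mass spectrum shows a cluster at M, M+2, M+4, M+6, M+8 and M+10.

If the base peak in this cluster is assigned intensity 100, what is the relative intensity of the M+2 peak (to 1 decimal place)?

(0.6011 + 0.3989)^5 gives M 0.0785, M+2 0.2604, M+4 0.3456, M+6 0.2293, M+8 0.0761, M+10 0.0101; the largest is M+4.
P(M+4) = C(5,2) × 0.6011^3 × 0.3989^2 = 10 × 0.21719018 × 0.15912121 = 0.345596 (base)
P(M+2) = C(5,1) × 0.6011^4 × 0.3989^1 = 5 × 0.13055302 × 0.3989 = 0.260388
Relative intensity = 0.260388 / 0.345596 × 100 = 75.3

75.3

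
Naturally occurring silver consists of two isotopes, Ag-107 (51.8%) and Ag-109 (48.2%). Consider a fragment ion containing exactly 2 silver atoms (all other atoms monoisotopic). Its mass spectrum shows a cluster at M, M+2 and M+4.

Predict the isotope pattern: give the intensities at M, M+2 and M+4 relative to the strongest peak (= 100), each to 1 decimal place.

53.7 : 100.0 : 46.5

Each Ag atom is independently Ag-107 (p = 0.518) or Ag-109 (q = 0.482); the cluster is the binomial expansion (p + q)^2.
P(M) = 0.518^2 = 0.268324
P(M+2) = 2 × 0.518^1 × 0.482^1 = 0.499352
P(M+4) = 0.482^2 = 0.232324
The M+2 peak is largest (0.499352); scaling to 100 gives 53.7 : 100.0 : 46.5.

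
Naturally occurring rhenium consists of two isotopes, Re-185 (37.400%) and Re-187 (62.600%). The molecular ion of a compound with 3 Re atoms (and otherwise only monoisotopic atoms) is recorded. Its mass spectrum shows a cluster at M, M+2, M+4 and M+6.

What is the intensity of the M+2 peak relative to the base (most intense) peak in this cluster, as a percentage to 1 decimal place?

(0.37400 + 0.62600)^3 gives M 0.0523, M+2 0.2627, M+4 0.4397, M+6 0.2453; the largest is M+4.
P(M+4) = C(3,2) × 0.37400^1 × 0.62600^2 = 3 × 0.3740 × 0.391876 = 0.439685 (base)
P(M+2) = C(3,1) × 0.37400^2 × 0.62600^1 = 3 × 0.139876 × 0.6260 = 0.262687
Relative intensity = 0.262687 / 0.439685 × 100 = 59.7

59.7%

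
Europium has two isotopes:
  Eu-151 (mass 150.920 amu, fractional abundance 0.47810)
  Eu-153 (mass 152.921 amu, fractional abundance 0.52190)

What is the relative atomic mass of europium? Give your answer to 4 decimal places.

Weight each isotope mass by its fractional abundance: 0.47810 × 150.920 + 0.52190 × 152.921
= 72.15485 + 79.80947 = 151.96432 amu

151.9643 amu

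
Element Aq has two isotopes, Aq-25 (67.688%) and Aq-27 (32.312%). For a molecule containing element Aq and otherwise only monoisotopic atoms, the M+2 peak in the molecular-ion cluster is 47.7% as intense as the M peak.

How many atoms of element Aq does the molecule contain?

The M+2/M ratio from n Aq atoms is n · q/p = n · 0.32312/0.67688.
n = 0.477 × 0.67688/0.32312 = 1.00 ≈ 1

1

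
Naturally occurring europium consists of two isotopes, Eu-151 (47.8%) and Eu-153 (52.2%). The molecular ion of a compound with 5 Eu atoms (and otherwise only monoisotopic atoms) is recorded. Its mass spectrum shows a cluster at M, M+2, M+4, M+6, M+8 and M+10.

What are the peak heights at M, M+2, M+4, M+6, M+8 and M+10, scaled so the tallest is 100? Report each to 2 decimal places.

7.68 : 41.93 : 91.57 : 100.00 : 54.60 : 11.93

Each Eu atom is independently Eu-151 (p = 0.478) or Eu-153 (q = 0.522); the cluster is the binomial expansion (p + q)^5.
P(M) = 0.478^5 = 0.024954
P(M+2) = 5 × 0.478^4 × 0.522^1 = 0.136255
P(M+4) = 10 × 0.478^3 × 0.522^2 = 0.297594
P(M+6) = 10 × 0.478^2 × 0.522^3 = 0.324988
P(M+8) = 5 × 0.478^1 × 0.522^4 = 0.177452
P(M+10) = 0.522^5 = 0.038757
The M+6 peak is largest (0.324988); scaling to 100 gives 7.68 : 41.93 : 91.57 : 100.00 : 54.60 : 11.93.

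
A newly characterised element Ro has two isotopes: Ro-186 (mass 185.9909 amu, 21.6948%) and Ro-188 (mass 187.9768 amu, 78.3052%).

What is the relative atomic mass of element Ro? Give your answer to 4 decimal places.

187.5460 amu

Average mass = Σ (abundance × isotope mass) = 0.216948 × 185.9909 + 0.783052 × 187.9768
= 40.35035 + 147.19561 = 187.54596 amu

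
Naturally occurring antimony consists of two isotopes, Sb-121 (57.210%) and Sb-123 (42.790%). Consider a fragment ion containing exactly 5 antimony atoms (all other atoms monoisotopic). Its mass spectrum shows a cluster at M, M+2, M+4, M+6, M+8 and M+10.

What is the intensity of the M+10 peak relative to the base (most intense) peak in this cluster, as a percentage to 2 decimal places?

4.18%

Binomial terms of (0.57210 + 0.42790)^5: M 0.0613, M+2 0.2292, M+4 0.3428, M+6 0.2564, M+8 0.0959, M+10 0.0143 → M+4 is the base peak.
P(M+4) = C(5,2) × 0.57210^3 × 0.42790^2 = 10 × 0.18724742 × 0.18309841 = 0.342847 (base)
P(M+10) = C(5,5) × 0.57210^0 × 0.42790^5 = 1 × 1.0000 × 0.01434536 = 0.014345
Relative intensity = 0.014345 / 0.342847 × 100 = 4.18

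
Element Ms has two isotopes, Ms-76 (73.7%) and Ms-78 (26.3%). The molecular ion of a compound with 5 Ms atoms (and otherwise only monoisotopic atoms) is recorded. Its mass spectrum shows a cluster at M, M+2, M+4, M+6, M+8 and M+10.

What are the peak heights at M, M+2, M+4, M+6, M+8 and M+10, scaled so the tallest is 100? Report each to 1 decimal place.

Expanding (0.737 + 0.263)^5:
P(M) = 0.737^5 = 0.217439
P(M+2) = 5 × 0.737^4 × 0.263^1 = 0.387968
P(M+4) = 10 × 0.737^3 × 0.263^2 = 0.276894
P(M+6) = 10 × 0.737^2 × 0.263^3 = 0.098810
P(M+8) = 5 × 0.737^1 × 0.263^4 = 0.017630
P(M+10) = 0.263^5 = 0.001258
The M+2 peak is largest (0.387968); scaling to 100 gives 56.0 : 100.0 : 71.4 : 25.5 : 4.5 : 0.3.

56.0 : 100.0 : 71.4 : 25.5 : 4.5 : 0.3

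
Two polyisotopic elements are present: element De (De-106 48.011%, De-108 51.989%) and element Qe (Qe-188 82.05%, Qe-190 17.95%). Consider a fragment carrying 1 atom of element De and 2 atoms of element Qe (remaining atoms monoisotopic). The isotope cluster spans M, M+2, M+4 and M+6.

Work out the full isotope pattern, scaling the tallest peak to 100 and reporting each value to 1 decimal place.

65.8 : 100.0 : 34.3 : 3.4

Element De pattern (n=1): 0.48011 : 0.51989
Element Qe pattern (n=2): 0.67322025 : 0.2945595 : 0.03222025
Convolve the two distributions (both contribute in 2-u steps):
  M: 0.48011×0.67322025 = 0.323220
  M+2: 0.48011×0.2945595 + 0.51989×0.67322025 = 0.491421
  M+4: 0.48011×0.03222025 + 0.51989×0.2945595 = 0.168608
  M+6: 0.51989×0.03222025 = 0.016751
Scale to base peak (0.491421) = 100: 65.8 : 100.0 : 34.3 : 3.4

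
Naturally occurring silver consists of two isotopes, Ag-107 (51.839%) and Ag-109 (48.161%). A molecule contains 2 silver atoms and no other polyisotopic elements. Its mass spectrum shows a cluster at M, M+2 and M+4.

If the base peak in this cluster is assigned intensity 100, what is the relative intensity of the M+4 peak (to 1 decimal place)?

46.5

Term probabilities: M 0.2687, M+2 0.4993, M+4 0.2319. Base peak = M+2.
P(M+2) = C(2,1) × 0.51839^1 × 0.48161^1 = 2 × 0.51839 × 0.48161 = 0.499324 (base)
P(M+4) = C(2,2) × 0.51839^0 × 0.48161^2 = 1 × 1.0000 × 0.23194819 = 0.231948
Relative intensity = 0.231948 / 0.499324 × 100 = 46.5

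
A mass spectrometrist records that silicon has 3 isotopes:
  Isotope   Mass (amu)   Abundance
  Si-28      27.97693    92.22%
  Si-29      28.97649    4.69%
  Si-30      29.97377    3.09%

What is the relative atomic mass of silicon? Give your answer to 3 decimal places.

Ar = Σ fᵢ·mᵢ = 0.9222 × 27.97693 + 0.0469 × 28.97649 + 0.0309 × 29.97377
= 25.800325 + 1.358997 + 0.926189 = 28.085511 amu

28.086 amu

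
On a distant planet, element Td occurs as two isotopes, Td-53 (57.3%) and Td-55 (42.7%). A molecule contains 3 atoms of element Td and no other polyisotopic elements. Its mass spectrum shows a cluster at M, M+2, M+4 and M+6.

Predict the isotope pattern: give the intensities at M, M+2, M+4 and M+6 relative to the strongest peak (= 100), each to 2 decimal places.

Each Td atom is independently Td-53 (p = 0.573) or Td-55 (q = 0.427); the cluster is the binomial expansion (p + q)^3.
P(M) = 0.573^3 = 0.188133
P(M+2) = 3 × 0.573^2 × 0.427^1 = 0.420589
P(M+4) = 3 × 0.573^1 × 0.427^2 = 0.313424
P(M+6) = 0.427^3 = 0.077854
The M+2 peak is largest (0.420589); scaling to 100 gives 44.73 : 100.00 : 74.52 : 18.51.

44.73 : 100.00 : 74.52 : 18.51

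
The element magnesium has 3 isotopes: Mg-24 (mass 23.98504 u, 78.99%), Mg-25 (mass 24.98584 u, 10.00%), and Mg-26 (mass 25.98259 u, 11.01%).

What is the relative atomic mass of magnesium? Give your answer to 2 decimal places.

Ar = Σ fᵢ·mᵢ = 0.7899 × 23.98504 + 0.1000 × 24.98584 + 0.1101 × 25.98259
= 18.945783 + 2.498584 + 2.860683 = 24.305050 u

24.31 u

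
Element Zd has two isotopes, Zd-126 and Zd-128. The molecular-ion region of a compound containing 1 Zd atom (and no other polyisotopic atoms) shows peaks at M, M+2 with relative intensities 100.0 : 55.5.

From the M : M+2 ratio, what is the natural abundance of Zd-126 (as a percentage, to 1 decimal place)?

If p is the fraction of Zd that is Zd-126, then I(M+2)/I(M) = [C(1,1)·p^0·(1−p)] / p^1 = 1·(1−p)/p = 55.5/100.0 = 0.5550
(1−p)/p = 0.5550/1 = 0.5550  ⇒  p = 1/(1 + 0.5550) = 0.6431
Zd-126: 64.3%, Zd-128: 35.7%.

64.3%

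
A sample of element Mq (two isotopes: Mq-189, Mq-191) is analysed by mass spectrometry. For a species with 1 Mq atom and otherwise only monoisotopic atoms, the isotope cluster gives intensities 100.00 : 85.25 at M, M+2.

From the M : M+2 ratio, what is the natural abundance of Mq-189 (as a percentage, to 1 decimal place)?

54.0%

If p is the fraction of Mq that is Mq-189, then I(M+2)/I(M) = [C(1,1)·p^0·(1−p)] / p^1 = 1·(1−p)/p = 85.25/100.00 = 0.8525
(1−p)/p = 0.8525/1 = 0.8525  ⇒  p = 1/(1 + 0.8525) = 0.5398
Mq-189: 54.0%, Mq-191: 46.0%.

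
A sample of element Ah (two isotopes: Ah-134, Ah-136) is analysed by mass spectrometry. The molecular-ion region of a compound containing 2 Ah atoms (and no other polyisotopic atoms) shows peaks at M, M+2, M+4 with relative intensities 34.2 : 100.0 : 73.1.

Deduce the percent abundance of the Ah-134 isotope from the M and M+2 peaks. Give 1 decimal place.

40.6%

Write p for the Ah-134 fraction. I(M+2)/I(M) = [C(2,1)·p^1·(1−p)] / p^2 = 2·(1−p)/p = 100.0/34.2 = 2.9240
(1−p)/p = 2.9240/2 = 1.4620  ⇒  p = 1/(1 + 1.4620) = 0.4062
Ah-134: 40.6%, Ah-136: 59.4%.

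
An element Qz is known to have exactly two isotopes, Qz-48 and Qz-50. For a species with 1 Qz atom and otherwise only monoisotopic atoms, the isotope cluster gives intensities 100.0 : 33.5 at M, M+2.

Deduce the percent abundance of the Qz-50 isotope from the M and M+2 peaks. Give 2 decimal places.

25.09%

If p is the fraction of Qz that is Qz-48, then I(M+2)/I(M) = [C(1,1)·p^0·(1−p)] / p^1 = 1·(1−p)/p = 33.5/100.0 = 0.3350
(1−p)/p = 0.3350/1 = 0.3350  ⇒  p = 1/(1 + 0.3350) = 0.7491
Qz-48: 74.91%, Qz-50: 25.09%.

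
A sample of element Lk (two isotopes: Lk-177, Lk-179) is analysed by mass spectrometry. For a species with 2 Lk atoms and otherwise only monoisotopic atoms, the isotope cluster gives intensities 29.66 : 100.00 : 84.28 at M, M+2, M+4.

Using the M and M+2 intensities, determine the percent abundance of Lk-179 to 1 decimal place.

Write p for the Lk-177 fraction. I(M+2)/I(M) = [C(2,1)·p^1·(1−p)] / p^2 = 2·(1−p)/p = 100.00/29.66 = 3.3715
(1−p)/p = 3.3715/2 = 1.6858  ⇒  p = 1/(1 + 1.6858) = 0.3723
Lk-177: 37.2%, Lk-179: 62.8%.

62.8%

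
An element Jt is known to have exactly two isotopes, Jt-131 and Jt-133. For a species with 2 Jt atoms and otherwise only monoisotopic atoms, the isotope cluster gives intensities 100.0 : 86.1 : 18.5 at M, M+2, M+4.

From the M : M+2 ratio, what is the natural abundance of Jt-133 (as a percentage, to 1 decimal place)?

Write p for the Jt-131 fraction. I(M+2)/I(M) = [C(2,1)·p^1·(1−p)] / p^2 = 2·(1−p)/p = 86.1/100.0 = 0.8610
(1−p)/p = 0.8610/2 = 0.4305  ⇒  p = 1/(1 + 0.4305) = 0.6991
Jt-131: 69.9%, Jt-133: 30.1%.

30.1%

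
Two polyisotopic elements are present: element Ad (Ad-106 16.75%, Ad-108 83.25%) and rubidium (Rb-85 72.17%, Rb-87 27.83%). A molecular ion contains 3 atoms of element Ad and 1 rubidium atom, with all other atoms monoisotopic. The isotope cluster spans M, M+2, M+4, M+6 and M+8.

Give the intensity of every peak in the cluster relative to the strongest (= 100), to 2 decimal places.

0.66 : 10.11 : 52.76 : 100.00 : 31.28

Element Ad pattern (n=3): 0.00469942 : 0.07007048 : 0.34826077 : 0.57696933
Rubidium pattern (n=1): 0.7217 : 0.2783
Convolve the two distributions (both contribute in 2-u steps):
  M: 0.00469942×0.7217 = 0.003392
  M+2: 0.00469942×0.2783 + 0.07007048×0.7217 = 0.051878
  M+4: 0.07007048×0.2783 + 0.34826077×0.7217 = 0.270840
  M+6: 0.34826077×0.2783 + 0.57696933×0.7217 = 0.513320
  M+8: 0.57696933×0.2783 = 0.160571
Scale to base peak (0.513320) = 100: 0.66 : 10.11 : 52.76 : 100.00 : 31.28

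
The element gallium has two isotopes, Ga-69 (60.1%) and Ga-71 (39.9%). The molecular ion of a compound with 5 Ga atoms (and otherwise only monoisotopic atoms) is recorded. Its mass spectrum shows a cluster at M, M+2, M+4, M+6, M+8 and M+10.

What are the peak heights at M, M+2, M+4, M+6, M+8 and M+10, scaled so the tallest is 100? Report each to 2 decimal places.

Expanding (0.601 + 0.399)^5:
P(M) = 0.601^5 = 0.078410
P(M+2) = 5 × 0.601^4 × 0.399^1 = 0.260280
P(M+4) = 10 × 0.601^3 × 0.399^2 = 0.345596
P(M+6) = 10 × 0.601^2 × 0.399^3 = 0.229439
P(M+8) = 5 × 0.601^1 × 0.399^4 = 0.076162
P(M+10) = 0.399^5 = 0.010113
The M+4 peak is largest (0.345596); scaling to 100 gives 22.69 : 75.31 : 100.00 : 66.39 : 22.04 : 2.93.

22.69 : 75.31 : 100.00 : 66.39 : 22.04 : 2.93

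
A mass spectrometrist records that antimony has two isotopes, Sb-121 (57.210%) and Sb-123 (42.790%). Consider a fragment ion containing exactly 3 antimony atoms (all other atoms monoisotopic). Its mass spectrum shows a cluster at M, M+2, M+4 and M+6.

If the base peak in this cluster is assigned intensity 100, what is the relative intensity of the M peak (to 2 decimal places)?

44.57

Term probabilities: M 0.1872, M+2 0.4202, M+4 0.3143, M+6 0.0783. Base peak = M+2.
P(M+2) = C(3,1) × 0.57210^2 × 0.42790^1 = 3 × 0.32729841 × 0.4279 = 0.420153 (base)
P(M) = C(3,0) × 0.57210^3 × 0.42790^0 = 1 × 0.18724742 × 1.0000 = 0.187247
Relative intensity = 0.187247 / 0.420153 × 100 = 44.57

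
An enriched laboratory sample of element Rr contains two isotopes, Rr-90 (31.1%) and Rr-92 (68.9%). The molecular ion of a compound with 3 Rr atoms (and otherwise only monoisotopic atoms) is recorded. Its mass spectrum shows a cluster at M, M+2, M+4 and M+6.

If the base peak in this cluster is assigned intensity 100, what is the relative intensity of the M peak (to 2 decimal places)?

Term probabilities: M 0.0301, M+2 0.1999, M+4 0.4429, M+6 0.3271. Base peak = M+4.
P(M+4) = C(3,2) × 0.311^1 × 0.689^2 = 3 × 0.3110 × 0.474721 = 0.442915 (base)
P(M) = C(3,0) × 0.311^3 × 0.689^0 = 1 × 0.03008023 × 1.0000 = 0.030080
Relative intensity = 0.030080 / 0.442915 × 100 = 6.79

6.79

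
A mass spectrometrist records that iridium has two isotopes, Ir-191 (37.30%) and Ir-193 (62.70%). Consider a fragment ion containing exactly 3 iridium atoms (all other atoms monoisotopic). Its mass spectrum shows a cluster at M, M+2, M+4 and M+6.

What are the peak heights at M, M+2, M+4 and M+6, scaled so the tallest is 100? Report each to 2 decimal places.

Each Ir atom is independently Ir-191 (p = 0.3730) or Ir-193 (q = 0.6270); the cluster is the binomial expansion (p + q)^3.
P(M) = 0.3730^3 = 0.051895
P(M+2) = 3 × 0.3730^2 × 0.6270^1 = 0.261702
P(M+4) = 3 × 0.3730^1 × 0.6270^2 = 0.439911
P(M+6) = 0.6270^3 = 0.246492
The M+4 peak is largest (0.439911); scaling to 100 gives 11.80 : 59.49 : 100.00 : 56.03.

11.80 : 59.49 : 100.00 : 56.03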